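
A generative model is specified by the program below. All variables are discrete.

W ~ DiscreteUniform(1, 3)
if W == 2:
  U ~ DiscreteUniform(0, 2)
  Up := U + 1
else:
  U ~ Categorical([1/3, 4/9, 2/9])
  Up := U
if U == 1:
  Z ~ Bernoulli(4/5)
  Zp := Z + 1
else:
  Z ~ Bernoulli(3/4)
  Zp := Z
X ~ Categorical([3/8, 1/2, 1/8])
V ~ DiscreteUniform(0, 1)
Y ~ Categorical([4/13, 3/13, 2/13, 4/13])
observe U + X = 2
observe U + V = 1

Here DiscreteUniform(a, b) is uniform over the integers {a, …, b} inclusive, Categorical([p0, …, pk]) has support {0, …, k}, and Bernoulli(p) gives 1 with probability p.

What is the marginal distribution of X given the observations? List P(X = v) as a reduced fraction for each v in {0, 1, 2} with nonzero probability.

Enumerate traces; 48 have nonzero weight after conditioning:
  (W=1, U=0, Z=0, X=2, V=1, Y=0) weight 1/1872
  (W=1, U=0, Z=0, X=2, V=1, Y=1) weight 1/2496
  (W=1, U=0, Z=0, X=2, V=1, Y=2) weight 1/3744
  (W=1, U=0, Z=0, X=2, V=1, Y=3) weight 1/1872
  (W=1, U=0, Z=1, X=2, V=1, Y=0) weight 1/624
  (W=1, U=0, Z=1, X=2, V=1, Y=1) weight 1/832
  (W=1, U=0, Z=1, X=2, V=1, Y=2) weight 1/1248
  (W=1, U=0, Z=1, X=2, V=1, Y=3) weight 1/624
  (W=1, U=1, Z=0, X=1, V=0, Y=0) weight 4/1755
  … 39 more
Group by X:
  weight(X=1) = 11/108
  weight(X=2) = 1/48
Total weight = 11/108 + 1/48 = 53/432
P(X=1 | obs) = 11/108 / 53/432 = 44/53
P(X=2 | obs) = 1/48 / 53/432 = 9/53

P(X=1) = 44/53, P(X=2) = 9/53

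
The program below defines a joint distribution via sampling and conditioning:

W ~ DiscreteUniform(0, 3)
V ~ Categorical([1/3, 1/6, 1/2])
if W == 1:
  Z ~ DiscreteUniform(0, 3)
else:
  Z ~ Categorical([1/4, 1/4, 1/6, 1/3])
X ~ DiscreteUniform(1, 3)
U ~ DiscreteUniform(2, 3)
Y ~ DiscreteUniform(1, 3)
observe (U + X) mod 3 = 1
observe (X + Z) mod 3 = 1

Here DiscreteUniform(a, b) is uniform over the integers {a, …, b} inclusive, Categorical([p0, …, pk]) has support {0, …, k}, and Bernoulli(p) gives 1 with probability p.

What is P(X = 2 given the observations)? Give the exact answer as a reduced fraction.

P(X = 2 | obs) = 1/4

Enumerate traces; 108 have nonzero weight after conditioning:
  (W=0, V=0, Z=0, X=1, U=3, Y=1) weight 1/864
  (W=0, V=0, Z=0, X=1, U=3, Y=2) weight 1/864
  (W=0, V=0, Z=0, X=1, U=3, Y=3) weight 1/864
  (W=0, V=0, Z=2, X=2, U=2, Y=1) weight 1/1296
  (W=0, V=0, Z=2, X=2, U=2, Y=2) weight 1/1296
  (W=0, V=0, Z=2, X=2, U=2, Y=3) weight 1/1296
  (W=0, V=0, Z=3, X=1, U=3, Y=1) weight 1/648
  (W=0, V=0, Z=3, X=1, U=3, Y=2) weight 1/648
  … 100 more
Group by X:
  weight(X=1) = 3/32
  weight(X=2) = 1/32
Total weight = 3/32 + 1/32 = 1/8
P(X=1 | obs) = 3/32 / 1/8 = 3/4
P(X=2 | obs) = 1/32 / 1/8 = 1/4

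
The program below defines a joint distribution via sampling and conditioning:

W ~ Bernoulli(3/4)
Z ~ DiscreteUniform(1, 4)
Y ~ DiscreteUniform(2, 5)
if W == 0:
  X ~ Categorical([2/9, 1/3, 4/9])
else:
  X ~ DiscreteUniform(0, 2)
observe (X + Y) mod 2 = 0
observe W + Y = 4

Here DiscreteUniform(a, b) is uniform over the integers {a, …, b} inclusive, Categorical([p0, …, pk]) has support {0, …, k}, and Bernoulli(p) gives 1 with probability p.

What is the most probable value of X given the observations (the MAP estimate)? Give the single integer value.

argmax_v P(X = v | obs) = 1

Enumerate traces; 12 have nonzero weight after conditioning:
  (W=0, Z=1, Y=4, X=0) weight 1/288
  (W=0, Z=1, Y=4, X=2) weight 1/144
  (W=0, Z=2, Y=4, X=0) weight 1/288
  (W=0, Z=2, Y=4, X=2) weight 1/144
  (W=0, Z=3, Y=4, X=0) weight 1/288
  (W=0, Z=3, Y=4, X=2) weight 1/144
  (W=0, Z=4, Y=4, X=0) weight 1/288
  (W=0, Z=4, Y=4, X=2) weight 1/144
  (W=1, Z=1, Y=3, X=1) weight 1/64
  … 3 more
Group by X:
  weight(X=0) = 1/72
  weight(X=1) = 1/16
  weight(X=2) = 1/36
Total weight = 1/72 + 1/16 + 1/36 = 5/48
P(X=0 | obs) = 1/72 / 5/48 = 2/15
P(X=1 | obs) = 1/16 / 5/48 = 3/5
P(X=2 | obs) = 1/36 / 5/48 = 4/15
argmax = 1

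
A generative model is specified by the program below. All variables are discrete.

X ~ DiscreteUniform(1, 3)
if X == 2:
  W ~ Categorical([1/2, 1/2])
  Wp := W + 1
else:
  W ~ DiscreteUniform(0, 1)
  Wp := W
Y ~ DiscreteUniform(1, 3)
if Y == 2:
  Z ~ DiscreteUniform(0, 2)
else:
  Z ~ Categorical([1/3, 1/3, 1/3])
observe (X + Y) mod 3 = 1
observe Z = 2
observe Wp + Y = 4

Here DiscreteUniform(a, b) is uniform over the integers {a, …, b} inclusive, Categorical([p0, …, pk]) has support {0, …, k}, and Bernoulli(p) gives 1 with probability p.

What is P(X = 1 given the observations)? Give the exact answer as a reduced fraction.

Enumerate traces; 2 have nonzero weight after conditioning:
  (X=1, W=1, Y=3, Z=2) weight 1/54
  (X=2, W=1, Y=2, Z=2) weight 1/54
Group by X:
  weight(X=1) = 1/54
  weight(X=2) = 1/54
Total weight = 1/54 + 1/54 = 1/27
P(X=1 | obs) = 1/54 / 1/27 = 1/2
P(X=2 | obs) = 1/54 / 1/27 = 1/2

P(X = 1 | obs) = 1/2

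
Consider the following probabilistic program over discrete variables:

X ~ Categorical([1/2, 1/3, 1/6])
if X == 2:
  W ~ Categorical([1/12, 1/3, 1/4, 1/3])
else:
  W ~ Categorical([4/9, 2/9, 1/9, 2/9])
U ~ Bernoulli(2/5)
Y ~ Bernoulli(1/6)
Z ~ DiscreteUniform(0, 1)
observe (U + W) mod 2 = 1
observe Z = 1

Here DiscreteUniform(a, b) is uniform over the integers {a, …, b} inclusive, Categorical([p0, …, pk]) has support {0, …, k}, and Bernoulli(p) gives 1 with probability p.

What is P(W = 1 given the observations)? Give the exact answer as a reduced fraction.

P(W = 1 | obs) = 39/134

Enumerate traces; 24 have nonzero weight after conditioning:
  (X=0, W=0, U=1, Y=0, Z=1) weight 1/27
  (X=0, W=0, U=1, Y=1, Z=1) weight 1/135
  (X=0, W=1, U=0, Y=0, Z=1) weight 1/36
  (X=0, W=1, U=0, Y=1, Z=1) weight 1/180
  (X=0, W=2, U=1, Y=0, Z=1) weight 1/108
  (X=0, W=2, U=1, Y=1, Z=1) weight 1/540
  (X=0, W=3, U=0, Y=0, Z=1) weight 1/36
  (X=0, W=3, U=0, Y=1, Z=1) weight 1/180
  … 16 more
Group by W:
  weight(W=0) = 83/1080
  weight(W=1) = 13/180
  weight(W=2) = 29/1080
  weight(W=3) = 13/180
Total weight = 83/1080 + 13/180 + 29/1080 + 13/180 = 67/270
P(W=0 | obs) = 83/1080 / 67/270 = 83/268
P(W=1 | obs) = 13/180 / 67/270 = 39/134
P(W=2 | obs) = 29/1080 / 67/270 = 29/268
P(W=3 | obs) = 13/180 / 67/270 = 39/134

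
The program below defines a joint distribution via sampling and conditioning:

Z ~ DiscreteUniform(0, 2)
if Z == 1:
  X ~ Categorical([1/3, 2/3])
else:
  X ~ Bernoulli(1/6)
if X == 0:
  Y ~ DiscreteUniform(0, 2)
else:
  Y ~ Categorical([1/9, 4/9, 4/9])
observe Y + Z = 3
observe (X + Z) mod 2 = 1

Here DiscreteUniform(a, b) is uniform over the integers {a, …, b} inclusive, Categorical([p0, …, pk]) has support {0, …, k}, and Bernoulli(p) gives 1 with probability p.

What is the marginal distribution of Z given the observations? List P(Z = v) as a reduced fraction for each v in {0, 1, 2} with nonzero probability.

Enumerate traces; 2 have nonzero weight after conditioning:
  (Z=1, X=0, Y=2) weight 1/27
  (Z=2, X=1, Y=1) weight 2/81
Group by Z:
  weight(Z=1) = 1/27
  weight(Z=2) = 2/81
Total weight = 1/27 + 2/81 = 5/81
P(Z=1 | obs) = 1/27 / 5/81 = 3/5
P(Z=2 | obs) = 2/81 / 5/81 = 2/5

P(Z=1) = 3/5, P(Z=2) = 2/5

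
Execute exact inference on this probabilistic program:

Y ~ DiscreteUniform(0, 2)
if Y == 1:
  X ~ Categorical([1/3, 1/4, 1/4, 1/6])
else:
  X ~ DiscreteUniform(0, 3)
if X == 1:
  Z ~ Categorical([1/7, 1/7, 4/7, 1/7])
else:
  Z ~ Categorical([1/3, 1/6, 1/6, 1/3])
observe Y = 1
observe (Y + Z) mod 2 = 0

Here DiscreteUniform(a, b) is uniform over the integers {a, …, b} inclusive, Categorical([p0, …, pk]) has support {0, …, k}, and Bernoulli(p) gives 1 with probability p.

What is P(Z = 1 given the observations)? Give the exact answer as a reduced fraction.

Enumerate traces; 8 have nonzero weight after conditioning:
  (Y=1, X=0, Z=1) weight 1/54
  (Y=1, X=0, Z=3) weight 1/27
  (Y=1, X=1, Z=1) weight 1/84
  (Y=1, X=1, Z=3) weight 1/84
  (Y=1, X=2, Z=1) weight 1/72
  (Y=1, X=2, Z=3) weight 1/36
  (Y=1, X=3, Z=1) weight 1/108
  (Y=1, X=3, Z=3) weight 1/54
Group by Z:
  weight(Z=1) = 3/56
  weight(Z=3) = 2/21
Total weight = 3/56 + 2/21 = 25/168
P(Z=1 | obs) = 3/56 / 25/168 = 9/25
P(Z=3 | obs) = 2/21 / 25/168 = 16/25

P(Z = 1 | obs) = 9/25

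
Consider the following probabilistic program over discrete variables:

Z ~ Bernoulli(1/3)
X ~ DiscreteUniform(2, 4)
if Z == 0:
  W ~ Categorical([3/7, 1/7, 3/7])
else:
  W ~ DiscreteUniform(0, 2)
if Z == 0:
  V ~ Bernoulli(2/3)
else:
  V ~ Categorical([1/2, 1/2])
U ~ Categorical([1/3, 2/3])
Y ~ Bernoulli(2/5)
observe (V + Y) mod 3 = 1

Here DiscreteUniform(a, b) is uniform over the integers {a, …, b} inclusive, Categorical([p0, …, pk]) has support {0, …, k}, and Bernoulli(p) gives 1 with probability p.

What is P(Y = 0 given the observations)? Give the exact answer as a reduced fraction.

Enumerate traces; 72 have nonzero weight after conditioning:
  (Z=0, X=2, W=0, V=0, U=0, Y=1) weight 4/945
  (Z=0, X=2, W=0, V=0, U=1, Y=1) weight 8/945
  (Z=0, X=2, W=0, V=1, U=0, Y=0) weight 4/315
  (Z=0, X=2, W=0, V=1, U=1, Y=0) weight 8/315
  (Z=0, X=2, W=1, V=0, U=0, Y=1) weight 4/2835
  (Z=0, X=2, W=1, V=0, U=1, Y=1) weight 8/2835
  (Z=0, X=2, W=1, V=1, U=0, Y=0) weight 4/945
  (Z=0, X=2, W=1, V=1, U=1, Y=0) weight 8/945
  … 64 more
Group by Y:
  weight(Y=0) = 11/30
  weight(Y=1) = 7/45
Total weight = 11/30 + 7/45 = 47/90
P(Y=0 | obs) = 11/30 / 47/90 = 33/47
P(Y=1 | obs) = 7/45 / 47/90 = 14/47

P(Y = 0 | obs) = 33/47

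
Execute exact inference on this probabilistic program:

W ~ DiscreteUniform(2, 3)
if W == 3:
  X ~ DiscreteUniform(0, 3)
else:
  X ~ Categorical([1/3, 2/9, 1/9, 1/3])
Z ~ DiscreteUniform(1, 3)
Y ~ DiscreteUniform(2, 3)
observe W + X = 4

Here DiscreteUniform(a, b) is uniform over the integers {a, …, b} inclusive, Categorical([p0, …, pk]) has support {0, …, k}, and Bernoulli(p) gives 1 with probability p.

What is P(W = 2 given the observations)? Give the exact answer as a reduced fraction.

Enumerate traces; 12 have nonzero weight after conditioning:
  (W=2, X=2, Z=1, Y=2) weight 1/108
  (W=2, X=2, Z=1, Y=3) weight 1/108
  (W=2, X=2, Z=2, Y=2) weight 1/108
  (W=2, X=2, Z=2, Y=3) weight 1/108
  (W=2, X=2, Z=3, Y=2) weight 1/108
  (W=2, X=2, Z=3, Y=3) weight 1/108
  (W=3, X=1, Z=1, Y=2) weight 1/48
  (W=3, X=1, Z=1, Y=3) weight 1/48
  … 4 more
Group by W:
  weight(W=2) = 1/18
  weight(W=3) = 1/8
Total weight = 1/18 + 1/8 = 13/72
P(W=2 | obs) = 1/18 / 13/72 = 4/13
P(W=3 | obs) = 1/8 / 13/72 = 9/13

P(W = 2 | obs) = 4/13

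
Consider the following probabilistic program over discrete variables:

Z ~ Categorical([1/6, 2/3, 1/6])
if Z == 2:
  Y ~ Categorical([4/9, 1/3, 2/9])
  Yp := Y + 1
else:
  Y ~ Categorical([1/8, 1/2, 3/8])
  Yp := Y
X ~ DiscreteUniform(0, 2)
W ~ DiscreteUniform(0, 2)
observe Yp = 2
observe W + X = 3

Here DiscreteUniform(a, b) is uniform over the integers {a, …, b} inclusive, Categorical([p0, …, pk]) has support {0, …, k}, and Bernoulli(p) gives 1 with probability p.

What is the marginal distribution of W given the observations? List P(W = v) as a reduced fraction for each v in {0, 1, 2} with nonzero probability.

P(W=1) = 1/2, P(W=2) = 1/2

Enumerate traces; 6 have nonzero weight after conditioning:
  (Z=0, Y=2, X=1, W=2) weight 1/144
  (Z=0, Y=2, X=2, W=1) weight 1/144
  (Z=1, Y=2, X=1, W=2) weight 1/36
  (Z=1, Y=2, X=2, W=1) weight 1/36
  (Z=2, Y=1, X=1, W=2) weight 1/162
  (Z=2, Y=1, X=2, W=1) weight 1/162
Group by W:
  weight(W=1) = 53/1296
  weight(W=2) = 53/1296
Total weight = 53/1296 + 53/1296 = 53/648
P(W=1 | obs) = 53/1296 / 53/648 = 1/2
P(W=2 | obs) = 53/1296 / 53/648 = 1/2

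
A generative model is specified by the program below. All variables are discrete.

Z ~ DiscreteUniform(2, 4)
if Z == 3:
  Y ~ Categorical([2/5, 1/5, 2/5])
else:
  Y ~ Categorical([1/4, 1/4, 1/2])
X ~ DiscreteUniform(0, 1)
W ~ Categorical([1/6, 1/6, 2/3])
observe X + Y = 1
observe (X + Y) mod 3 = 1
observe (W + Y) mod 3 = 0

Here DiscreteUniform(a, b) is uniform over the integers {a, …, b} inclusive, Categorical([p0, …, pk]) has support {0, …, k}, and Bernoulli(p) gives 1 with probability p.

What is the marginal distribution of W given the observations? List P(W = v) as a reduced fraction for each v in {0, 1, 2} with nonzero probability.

Enumerate traces; 6 have nonzero weight after conditioning:
  (Z=2, Y=0, X=1, W=0) weight 1/144
  (Z=2, Y=1, X=0, W=2) weight 1/36
  (Z=3, Y=0, X=1, W=0) weight 1/90
  (Z=3, Y=1, X=0, W=2) weight 1/45
  (Z=4, Y=0, X=1, W=0) weight 1/144
  (Z=4, Y=1, X=0, W=2) weight 1/36
Group by W:
  weight(W=0) = 1/40
  weight(W=2) = 7/90
Total weight = 1/40 + 7/90 = 37/360
P(W=0 | obs) = 1/40 / 37/360 = 9/37
P(W=2 | obs) = 7/90 / 37/360 = 28/37

P(W=0) = 9/37, P(W=2) = 28/37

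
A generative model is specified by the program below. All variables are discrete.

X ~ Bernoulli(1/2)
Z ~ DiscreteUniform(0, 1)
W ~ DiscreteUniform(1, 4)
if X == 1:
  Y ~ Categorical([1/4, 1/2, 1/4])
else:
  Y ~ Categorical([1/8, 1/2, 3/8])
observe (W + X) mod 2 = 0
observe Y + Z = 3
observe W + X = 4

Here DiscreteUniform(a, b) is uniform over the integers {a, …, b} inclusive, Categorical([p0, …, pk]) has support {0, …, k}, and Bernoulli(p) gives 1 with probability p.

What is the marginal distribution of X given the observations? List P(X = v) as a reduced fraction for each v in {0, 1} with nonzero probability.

P(X=0) = 3/5, P(X=1) = 2/5

Enumerate traces; 2 have nonzero weight after conditioning:
  (X=0, Z=1, W=4, Y=2) weight 3/128
  (X=1, Z=1, W=3, Y=2) weight 1/64
Group by X:
  weight(X=0) = 3/128
  weight(X=1) = 1/64
Total weight = 3/128 + 1/64 = 5/128
P(X=0 | obs) = 3/128 / 5/128 = 3/5
P(X=1 | obs) = 1/64 / 5/128 = 2/5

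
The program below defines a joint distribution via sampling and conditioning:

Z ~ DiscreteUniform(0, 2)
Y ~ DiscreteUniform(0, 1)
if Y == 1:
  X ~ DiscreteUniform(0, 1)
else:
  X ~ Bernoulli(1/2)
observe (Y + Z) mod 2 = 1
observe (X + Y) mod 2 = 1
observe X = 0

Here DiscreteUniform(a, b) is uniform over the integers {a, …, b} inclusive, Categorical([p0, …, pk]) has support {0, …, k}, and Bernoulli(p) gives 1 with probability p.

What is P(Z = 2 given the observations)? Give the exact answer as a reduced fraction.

P(Z = 2 | obs) = 1/2

Enumerate traces; 2 have nonzero weight after conditioning:
  (Z=0, Y=1, X=0) weight 1/12
  (Z=2, Y=1, X=0) weight 1/12
Group by Z:
  weight(Z=0) = 1/12
  weight(Z=2) = 1/12
Total weight = 1/12 + 1/12 = 1/6
P(Z=0 | obs) = 1/12 / 1/6 = 1/2
P(Z=2 | obs) = 1/12 / 1/6 = 1/2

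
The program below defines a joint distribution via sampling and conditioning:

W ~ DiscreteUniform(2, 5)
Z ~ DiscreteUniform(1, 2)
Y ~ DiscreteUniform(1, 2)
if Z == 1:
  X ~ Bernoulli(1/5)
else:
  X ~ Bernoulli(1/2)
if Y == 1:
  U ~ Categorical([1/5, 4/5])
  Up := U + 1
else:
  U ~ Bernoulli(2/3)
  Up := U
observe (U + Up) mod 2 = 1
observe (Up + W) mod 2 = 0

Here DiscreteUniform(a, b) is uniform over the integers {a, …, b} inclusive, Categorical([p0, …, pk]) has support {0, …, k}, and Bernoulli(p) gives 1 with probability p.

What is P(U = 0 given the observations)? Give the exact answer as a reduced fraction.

Enumerate traces; 16 have nonzero weight after conditioning:
  (W=2, Z=1, Y=1, X=0, U=1) weight 1/25
  (W=2, Z=1, Y=1, X=1, U=1) weight 1/100
  (W=2, Z=2, Y=1, X=0, U=1) weight 1/40
  (W=2, Z=2, Y=1, X=1, U=1) weight 1/40
  (W=3, Z=1, Y=1, X=0, U=0) weight 1/100
  (W=3, Z=1, Y=1, X=1, U=0) weight 1/400
  (W=3, Z=2, Y=1, X=0, U=0) weight 1/160
  (W=3, Z=2, Y=1, X=1, U=0) weight 1/160
  … 8 more
Group by U:
  weight(U=0) = 1/20
  weight(U=1) = 1/5
Total weight = 1/20 + 1/5 = 1/4
P(U=0 | obs) = 1/20 / 1/4 = 1/5
P(U=1 | obs) = 1/5 / 1/4 = 4/5

P(U = 0 | obs) = 1/5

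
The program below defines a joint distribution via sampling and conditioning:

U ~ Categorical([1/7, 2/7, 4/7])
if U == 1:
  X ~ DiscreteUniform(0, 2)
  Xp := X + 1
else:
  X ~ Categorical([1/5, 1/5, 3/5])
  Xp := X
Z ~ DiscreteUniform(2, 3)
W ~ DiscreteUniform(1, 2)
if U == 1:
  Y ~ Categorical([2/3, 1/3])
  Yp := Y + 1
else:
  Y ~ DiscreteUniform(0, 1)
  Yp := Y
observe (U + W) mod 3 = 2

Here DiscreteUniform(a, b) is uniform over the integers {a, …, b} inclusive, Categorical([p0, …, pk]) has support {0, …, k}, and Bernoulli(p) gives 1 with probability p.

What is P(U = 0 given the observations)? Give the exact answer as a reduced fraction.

P(U = 0 | obs) = 1/3

Enumerate traces; 24 have nonzero weight after conditioning:
  (U=0, X=0, Z=2, W=2, Y=0) weight 1/280
  (U=0, X=0, Z=2, W=2, Y=1) weight 1/280
  (U=0, X=0, Z=3, W=2, Y=0) weight 1/280
  (U=0, X=0, Z=3, W=2, Y=1) weight 1/280
  (U=0, X=1, Z=2, W=2, Y=0) weight 1/280
  (U=0, X=1, Z=2, W=2, Y=1) weight 1/280
  (U=0, X=1, Z=3, W=2, Y=0) weight 1/280
  (U=0, X=1, Z=3, W=2, Y=1) weight 1/280
  (U=1, X=0, Z=2, W=1, Y=0) weight 1/63
  … 15 more
Group by U:
  weight(U=0) = 1/14
  weight(U=1) = 1/7
Total weight = 1/14 + 1/7 = 3/14
P(U=0 | obs) = 1/14 / 3/14 = 1/3
P(U=1 | obs) = 1/7 / 3/14 = 2/3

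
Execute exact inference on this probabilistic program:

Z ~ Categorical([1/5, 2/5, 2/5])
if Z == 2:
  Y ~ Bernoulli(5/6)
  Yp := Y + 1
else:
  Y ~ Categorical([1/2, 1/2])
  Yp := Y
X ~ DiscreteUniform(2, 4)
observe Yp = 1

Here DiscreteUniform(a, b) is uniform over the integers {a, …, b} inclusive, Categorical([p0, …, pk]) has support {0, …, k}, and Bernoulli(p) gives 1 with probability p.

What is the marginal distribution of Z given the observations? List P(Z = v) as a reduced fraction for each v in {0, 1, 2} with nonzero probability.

P(Z=0) = 3/11, P(Z=1) = 6/11, P(Z=2) = 2/11

Enumerate traces; 9 have nonzero weight after conditioning:
  (Z=0, Y=1, X=2) weight 1/30
  (Z=0, Y=1, X=3) weight 1/30
  (Z=0, Y=1, X=4) weight 1/30
  (Z=1, Y=1, X=2) weight 1/15
  (Z=1, Y=1, X=3) weight 1/15
  (Z=1, Y=1, X=4) weight 1/15
  (Z=2, Y=0, X=2) weight 1/45
  (Z=2, Y=0, X=3) weight 1/45
  … 1 more
Group by Z:
  weight(Z=0) = 1/10
  weight(Z=1) = 1/5
  weight(Z=2) = 1/15
Total weight = 1/10 + 1/5 + 1/15 = 11/30
P(Z=0 | obs) = 1/10 / 11/30 = 3/11
P(Z=1 | obs) = 1/5 / 11/30 = 6/11
P(Z=2 | obs) = 1/15 / 11/30 = 2/11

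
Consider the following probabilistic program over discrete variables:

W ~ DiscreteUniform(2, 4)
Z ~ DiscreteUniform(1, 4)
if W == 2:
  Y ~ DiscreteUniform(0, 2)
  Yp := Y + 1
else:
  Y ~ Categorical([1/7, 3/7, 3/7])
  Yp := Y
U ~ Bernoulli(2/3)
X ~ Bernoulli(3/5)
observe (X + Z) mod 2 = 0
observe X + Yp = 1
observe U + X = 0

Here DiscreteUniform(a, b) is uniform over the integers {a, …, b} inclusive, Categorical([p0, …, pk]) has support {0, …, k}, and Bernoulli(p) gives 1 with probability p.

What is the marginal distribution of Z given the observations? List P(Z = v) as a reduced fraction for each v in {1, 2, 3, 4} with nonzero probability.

Enumerate traces; 6 have nonzero weight after conditioning:
  (W=2, Z=2, Y=0, U=0, X=0) weight 1/270
  (W=2, Z=4, Y=0, U=0, X=0) weight 1/270
  (W=3, Z=2, Y=1, U=0, X=0) weight 1/210
  (W=3, Z=4, Y=1, U=0, X=0) weight 1/210
  (W=4, Z=2, Y=1, U=0, X=0) weight 1/210
  (W=4, Z=4, Y=1, U=0, X=0) weight 1/210
Group by Z:
  weight(Z=2) = 5/378
  weight(Z=4) = 5/378
Total weight = 5/378 + 5/378 = 5/189
P(Z=2 | obs) = 5/378 / 5/189 = 1/2
P(Z=4 | obs) = 5/378 / 5/189 = 1/2

P(Z=2) = 1/2, P(Z=4) = 1/2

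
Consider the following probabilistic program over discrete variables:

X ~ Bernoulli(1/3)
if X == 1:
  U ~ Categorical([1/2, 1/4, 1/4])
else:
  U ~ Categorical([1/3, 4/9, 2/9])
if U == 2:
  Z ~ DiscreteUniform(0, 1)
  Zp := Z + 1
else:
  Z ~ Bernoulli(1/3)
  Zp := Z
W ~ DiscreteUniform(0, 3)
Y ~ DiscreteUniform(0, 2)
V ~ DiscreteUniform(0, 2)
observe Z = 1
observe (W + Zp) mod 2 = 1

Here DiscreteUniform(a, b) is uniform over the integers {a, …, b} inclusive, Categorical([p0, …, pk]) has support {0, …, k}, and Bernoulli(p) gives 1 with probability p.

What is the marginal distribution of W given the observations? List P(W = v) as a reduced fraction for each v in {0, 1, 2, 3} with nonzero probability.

P(W=0) = 83/241, P(W=1) = 75/482, P(W=2) = 83/241, P(W=3) = 75/482

Enumerate traces; 108 have nonzero weight after conditioning:
  (X=0, U=0, Z=1, W=0, Y=0, V=0) weight 1/486
  (X=0, U=0, Z=1, W=0, Y=0, V=1) weight 1/486
  (X=0, U=0, Z=1, W=0, Y=0, V=2) weight 1/486
  (X=0, U=0, Z=1, W=0, Y=1, V=0) weight 1/486
  (X=0, U=0, Z=1, W=0, Y=1, V=1) weight 1/486
  (X=0, U=0, Z=1, W=0, Y=1, V=2) weight 1/486
  (X=0, U=0, Z=1, W=0, Y=2, V=0) weight 1/486
  (X=0, U=0, Z=1, W=0, Y=2, V=1) weight 1/486
  (X=0, U=0, Z=1, W=2, Y=0, V=0) weight 1/486
  (X=0, U=2, Z=1, W=1, Y=0, V=0) weight 1/486
  … 98 more
Group by W:
  weight(W=0) = 83/1296
  weight(W=1) = 25/864
  weight(W=2) = 83/1296
  weight(W=3) = 25/864
Total weight = 83/1296 + 25/864 + 83/1296 + 25/864 = 241/1296
P(W=0 | obs) = 83/1296 / 241/1296 = 83/241
P(W=1 | obs) = 25/864 / 241/1296 = 75/482
P(W=2 | obs) = 83/1296 / 241/1296 = 83/241
P(W=3 | obs) = 25/864 / 241/1296 = 75/482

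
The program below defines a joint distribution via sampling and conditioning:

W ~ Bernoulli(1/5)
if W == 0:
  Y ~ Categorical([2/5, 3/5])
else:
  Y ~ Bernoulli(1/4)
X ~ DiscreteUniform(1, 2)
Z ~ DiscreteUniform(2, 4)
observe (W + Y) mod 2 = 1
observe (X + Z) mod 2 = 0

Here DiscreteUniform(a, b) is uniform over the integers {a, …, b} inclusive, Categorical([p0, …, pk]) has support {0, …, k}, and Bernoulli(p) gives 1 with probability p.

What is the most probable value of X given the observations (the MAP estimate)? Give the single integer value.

argmax_v P(X = v | obs) = 2

Enumerate traces; 6 have nonzero weight after conditioning:
  (W=0, Y=1, X=1, Z=3) weight 2/25
  (W=0, Y=1, X=2, Z=2) weight 2/25
  (W=0, Y=1, X=2, Z=4) weight 2/25
  (W=1, Y=0, X=1, Z=3) weight 1/40
  (W=1, Y=0, X=2, Z=2) weight 1/40
  (W=1, Y=0, X=2, Z=4) weight 1/40
Group by X:
  weight(X=1) = 21/200
  weight(X=2) = 21/100
Total weight = 21/200 + 21/100 = 63/200
P(X=1 | obs) = 21/200 / 63/200 = 1/3
P(X=2 | obs) = 21/100 / 63/200 = 2/3
argmax = 2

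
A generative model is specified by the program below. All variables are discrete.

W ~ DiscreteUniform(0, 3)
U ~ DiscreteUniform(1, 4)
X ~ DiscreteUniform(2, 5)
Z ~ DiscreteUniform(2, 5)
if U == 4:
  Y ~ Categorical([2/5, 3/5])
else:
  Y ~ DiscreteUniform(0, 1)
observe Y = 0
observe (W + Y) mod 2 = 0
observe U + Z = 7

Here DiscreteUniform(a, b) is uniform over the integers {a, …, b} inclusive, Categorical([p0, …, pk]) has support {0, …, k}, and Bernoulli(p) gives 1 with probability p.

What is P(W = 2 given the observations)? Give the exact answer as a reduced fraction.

P(W = 2 | obs) = 1/2

Enumerate traces; 24 have nonzero weight after conditioning:
  (W=0, U=2, X=2, Z=5, Y=0) weight 1/512
  (W=0, U=2, X=3, Z=5, Y=0) weight 1/512
  (W=0, U=2, X=4, Z=5, Y=0) weight 1/512
  (W=0, U=2, X=5, Z=5, Y=0) weight 1/512
  (W=0, U=3, X=2, Z=4, Y=0) weight 1/512
  (W=0, U=3, X=3, Z=4, Y=0) weight 1/512
  (W=0, U=3, X=4, Z=4, Y=0) weight 1/512
  (W=0, U=3, X=5, Z=4, Y=0) weight 1/512
  (W=2, U=2, X=2, Z=5, Y=0) weight 1/512
  … 15 more
Group by W:
  weight(W=0) = 7/320
  weight(W=2) = 7/320
Total weight = 7/320 + 7/320 = 7/160
P(W=0 | obs) = 7/320 / 7/160 = 1/2
P(W=2 | obs) = 7/320 / 7/160 = 1/2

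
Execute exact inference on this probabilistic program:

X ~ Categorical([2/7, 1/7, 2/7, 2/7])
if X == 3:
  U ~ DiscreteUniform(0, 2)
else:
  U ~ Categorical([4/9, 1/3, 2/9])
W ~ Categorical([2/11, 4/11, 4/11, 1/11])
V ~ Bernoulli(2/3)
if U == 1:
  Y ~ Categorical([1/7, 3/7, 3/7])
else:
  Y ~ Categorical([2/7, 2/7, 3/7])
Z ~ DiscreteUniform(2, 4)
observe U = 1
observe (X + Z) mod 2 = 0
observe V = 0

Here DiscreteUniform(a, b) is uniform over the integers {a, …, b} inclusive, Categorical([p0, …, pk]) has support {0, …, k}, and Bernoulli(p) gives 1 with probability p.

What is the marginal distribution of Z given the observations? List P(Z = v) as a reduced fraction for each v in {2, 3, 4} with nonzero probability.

P(Z=2) = 4/11, P(Z=3) = 3/11, P(Z=4) = 4/11

Enumerate traces; 72 have nonzero weight after conditioning:
  (X=0, U=1, W=0, V=0, Y=0, Z=2) weight 4/14553
  (X=0, U=1, W=0, V=0, Y=0, Z=4) weight 4/14553
  (X=0, U=1, W=0, V=0, Y=1, Z=2) weight 4/4851
  (X=0, U=1, W=0, V=0, Y=1, Z=4) weight 4/4851
  (X=0, U=1, W=0, V=0, Y=2, Z=2) weight 4/4851
  (X=0, U=1, W=0, V=0, Y=2, Z=4) weight 4/4851
  (X=0, U=1, W=1, V=0, Y=0, Z=2) weight 8/14553
  (X=0, U=1, W=1, V=0, Y=0, Z=4) weight 8/14553
  (X=1, U=1, W=0, V=0, Y=0, Z=3) weight 2/14553
  … 63 more
Group by Z:
  weight(Z=2) = 4/189
  weight(Z=3) = 1/63
  weight(Z=4) = 4/189
Total weight = 4/189 + 1/63 + 4/189 = 11/189
P(Z=2 | obs) = 4/189 / 11/189 = 4/11
P(Z=3 | obs) = 1/63 / 11/189 = 3/11
P(Z=4 | obs) = 4/189 / 11/189 = 4/11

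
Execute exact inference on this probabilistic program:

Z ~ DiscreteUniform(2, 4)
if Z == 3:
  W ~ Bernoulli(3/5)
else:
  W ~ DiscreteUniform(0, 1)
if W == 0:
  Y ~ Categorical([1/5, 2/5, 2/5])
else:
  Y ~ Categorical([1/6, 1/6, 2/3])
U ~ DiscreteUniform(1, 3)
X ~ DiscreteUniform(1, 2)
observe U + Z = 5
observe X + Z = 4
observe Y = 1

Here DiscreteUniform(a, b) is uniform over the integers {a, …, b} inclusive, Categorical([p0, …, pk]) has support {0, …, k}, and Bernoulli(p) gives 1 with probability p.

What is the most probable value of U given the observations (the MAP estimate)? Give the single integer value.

Enumerate traces; 4 have nonzero weight after conditioning:
  (Z=2, W=0, Y=1, U=3, X=2) weight 1/90
  (Z=2, W=1, Y=1, U=3, X=2) weight 1/216
  (Z=3, W=0, Y=1, U=2, X=1) weight 2/225
  (Z=3, W=1, Y=1, U=2, X=1) weight 1/180
Group by U:
  weight(U=2) = 13/900
  weight(U=3) = 17/1080
Total weight = 13/900 + 17/1080 = 163/5400
P(U=2 | obs) = 13/900 / 163/5400 = 78/163
P(U=3 | obs) = 17/1080 / 163/5400 = 85/163
argmax = 3

argmax_v P(U = v | obs) = 3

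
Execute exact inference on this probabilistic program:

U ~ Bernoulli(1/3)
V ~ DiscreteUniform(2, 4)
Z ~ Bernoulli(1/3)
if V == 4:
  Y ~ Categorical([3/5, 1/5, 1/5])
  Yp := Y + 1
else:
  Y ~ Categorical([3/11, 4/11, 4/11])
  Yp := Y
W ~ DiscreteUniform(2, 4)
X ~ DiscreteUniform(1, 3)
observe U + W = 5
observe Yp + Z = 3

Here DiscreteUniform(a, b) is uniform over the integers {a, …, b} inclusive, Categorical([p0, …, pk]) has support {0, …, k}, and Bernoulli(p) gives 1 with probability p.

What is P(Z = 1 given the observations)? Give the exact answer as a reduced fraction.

P(Z = 1 | obs) = 51/73

Enumerate traces; 12 have nonzero weight after conditioning:
  (U=1, V=2, Z=1, Y=2, W=4, X=1) weight 4/2673
  (U=1, V=2, Z=1, Y=2, W=4, X=2) weight 4/2673
  (U=1, V=2, Z=1, Y=2, W=4, X=3) weight 4/2673
  (U=1, V=3, Z=1, Y=2, W=4, X=1) weight 4/2673
  (U=1, V=3, Z=1, Y=2, W=4, X=2) weight 4/2673
  (U=1, V=3, Z=1, Y=2, W=4, X=3) weight 4/2673
  (U=1, V=4, Z=0, Y=2, W=4, X=1) weight 2/1215
  (U=1, V=4, Z=0, Y=2, W=4, X=2) weight 2/1215
  … 4 more
Group by Z:
  weight(Z=0) = 2/405
  weight(Z=1) = 17/1485
Total weight = 2/405 + 17/1485 = 73/4455
P(Z=0 | obs) = 2/405 / 73/4455 = 22/73
P(Z=1 | obs) = 17/1485 / 73/4455 = 51/73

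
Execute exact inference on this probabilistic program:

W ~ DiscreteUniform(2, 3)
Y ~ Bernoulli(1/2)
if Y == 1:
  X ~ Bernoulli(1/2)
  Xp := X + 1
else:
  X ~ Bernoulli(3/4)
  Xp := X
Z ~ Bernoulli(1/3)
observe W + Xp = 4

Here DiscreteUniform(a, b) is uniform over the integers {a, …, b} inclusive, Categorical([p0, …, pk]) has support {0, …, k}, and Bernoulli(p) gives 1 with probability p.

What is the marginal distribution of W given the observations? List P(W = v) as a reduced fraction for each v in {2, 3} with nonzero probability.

P(W=2) = 2/7, P(W=3) = 5/7

Enumerate traces; 6 have nonzero weight after conditioning:
  (W=2, Y=1, X=1, Z=0) weight 1/12
  (W=2, Y=1, X=1, Z=1) weight 1/24
  (W=3, Y=0, X=1, Z=0) weight 1/8
  (W=3, Y=0, X=1, Z=1) weight 1/16
  (W=3, Y=1, X=0, Z=0) weight 1/12
  (W=3, Y=1, X=0, Z=1) weight 1/24
Group by W:
  weight(W=2) = 1/8
  weight(W=3) = 5/16
Total weight = 1/8 + 5/16 = 7/16
P(W=2 | obs) = 1/8 / 7/16 = 2/7
P(W=3 | obs) = 5/16 / 7/16 = 5/7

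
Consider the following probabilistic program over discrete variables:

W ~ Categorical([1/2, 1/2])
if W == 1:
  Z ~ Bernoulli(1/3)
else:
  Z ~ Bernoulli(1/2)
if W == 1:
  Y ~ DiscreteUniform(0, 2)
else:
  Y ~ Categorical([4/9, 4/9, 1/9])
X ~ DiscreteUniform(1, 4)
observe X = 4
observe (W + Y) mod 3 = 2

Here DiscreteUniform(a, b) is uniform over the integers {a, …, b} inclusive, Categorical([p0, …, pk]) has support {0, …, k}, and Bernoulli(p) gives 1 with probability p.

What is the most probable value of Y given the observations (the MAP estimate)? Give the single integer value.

Enumerate traces; 4 have nonzero weight after conditioning:
  (W=0, Z=0, Y=2, X=4) weight 1/144
  (W=0, Z=1, Y=2, X=4) weight 1/144
  (W=1, Z=0, Y=1, X=4) weight 1/36
  (W=1, Z=1, Y=1, X=4) weight 1/72
Group by Y:
  weight(Y=1) = 1/24
  weight(Y=2) = 1/72
Total weight = 1/24 + 1/72 = 1/18
P(Y=1 | obs) = 1/24 / 1/18 = 3/4
P(Y=2 | obs) = 1/72 / 1/18 = 1/4
argmax = 1

argmax_v P(Y = v | obs) = 1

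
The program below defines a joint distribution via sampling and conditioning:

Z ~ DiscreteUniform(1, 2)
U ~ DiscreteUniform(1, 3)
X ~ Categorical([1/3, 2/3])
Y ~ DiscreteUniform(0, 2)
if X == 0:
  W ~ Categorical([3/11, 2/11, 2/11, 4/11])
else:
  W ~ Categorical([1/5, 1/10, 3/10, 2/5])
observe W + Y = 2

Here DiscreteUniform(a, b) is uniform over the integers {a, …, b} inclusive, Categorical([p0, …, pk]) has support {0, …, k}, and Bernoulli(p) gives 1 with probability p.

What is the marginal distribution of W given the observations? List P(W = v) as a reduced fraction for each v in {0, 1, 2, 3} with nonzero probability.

P(W=0) = 37/101, P(W=1) = 21/101, P(W=2) = 43/101

Enumerate traces; 36 have nonzero weight after conditioning:
  (Z=1, U=1, X=0, Y=0, W=2) weight 1/297
  (Z=1, U=1, X=0, Y=1, W=1) weight 1/297
  (Z=1, U=1, X=0, Y=2, W=0) weight 1/198
  (Z=1, U=1, X=1, Y=0, W=2) weight 1/90
  (Z=1, U=1, X=1, Y=1, W=1) weight 1/270
  (Z=1, U=1, X=1, Y=2, W=0) weight 1/135
  (Z=1, U=2, X=0, Y=0, W=2) weight 1/297
  (Z=1, U=2, X=0, Y=1, W=1) weight 1/297
  … 28 more
Group by W:
  weight(W=0) = 37/495
  weight(W=1) = 7/165
  weight(W=2) = 43/495
Total weight = 37/495 + 7/165 + 43/495 = 101/495
P(W=0 | obs) = 37/495 / 101/495 = 37/101
P(W=1 | obs) = 7/165 / 101/495 = 21/101
P(W=2 | obs) = 43/495 / 101/495 = 43/101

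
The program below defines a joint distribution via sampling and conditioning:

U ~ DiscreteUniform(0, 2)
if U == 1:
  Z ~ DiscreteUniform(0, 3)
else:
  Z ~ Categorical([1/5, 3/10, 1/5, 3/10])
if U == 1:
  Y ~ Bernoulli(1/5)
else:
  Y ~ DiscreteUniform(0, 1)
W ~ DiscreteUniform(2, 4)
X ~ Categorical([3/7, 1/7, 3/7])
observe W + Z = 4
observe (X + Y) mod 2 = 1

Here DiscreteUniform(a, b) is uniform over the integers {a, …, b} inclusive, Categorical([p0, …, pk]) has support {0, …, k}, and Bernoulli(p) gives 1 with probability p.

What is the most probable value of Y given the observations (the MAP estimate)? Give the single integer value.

Enumerate traces; 27 have nonzero weight after conditioning:
  (U=0, Z=0, Y=0, W=4, X=1) weight 1/630
  (U=0, Z=0, Y=1, W=4, X=0) weight 1/210
  (U=0, Z=0, Y=1, W=4, X=2) weight 1/210
  (U=0, Z=1, Y=0, W=3, X=1) weight 1/420
  (U=0, Z=1, Y=1, W=3, X=0) weight 1/140
  (U=0, Z=1, Y=1, W=3, X=2) weight 1/140
  (U=0, Z=2, Y=0, W=2, X=1) weight 1/630
  (U=0, Z=2, Y=1, W=2, X=0) weight 1/210
  … 19 more
Group by Y:
  weight(Y=0) = 13/630
  weight(Y=1) = 17/210
Total weight = 13/630 + 17/210 = 32/315
P(Y=0 | obs) = 13/630 / 32/315 = 13/64
P(Y=1 | obs) = 17/210 / 32/315 = 51/64
argmax = 1

argmax_v P(Y = v | obs) = 1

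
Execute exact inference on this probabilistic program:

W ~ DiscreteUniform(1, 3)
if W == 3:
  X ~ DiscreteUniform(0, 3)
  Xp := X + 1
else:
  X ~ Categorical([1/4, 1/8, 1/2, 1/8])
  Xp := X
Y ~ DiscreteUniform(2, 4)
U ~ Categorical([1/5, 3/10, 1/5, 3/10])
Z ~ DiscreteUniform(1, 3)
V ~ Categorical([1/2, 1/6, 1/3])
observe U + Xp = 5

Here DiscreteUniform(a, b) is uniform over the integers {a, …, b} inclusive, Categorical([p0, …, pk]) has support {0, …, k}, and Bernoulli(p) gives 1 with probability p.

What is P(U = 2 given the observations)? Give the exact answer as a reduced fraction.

P(U = 2 | obs) = 2/11

Enumerate traces; 189 have nonzero weight after conditioning:
  (W=1, X=2, Y=2, U=3, Z=1, V=0) weight 1/360
  (W=1, X=2, Y=2, U=3, Z=1, V=1) weight 1/1080
  (W=1, X=2, Y=2, U=3, Z=1, V=2) weight 1/540
  (W=1, X=2, Y=2, U=3, Z=2, V=0) weight 1/360
  (W=1, X=2, Y=2, U=3, Z=2, V=1) weight 1/1080
  (W=1, X=2, Y=2, U=3, Z=2, V=2) weight 1/540
  (W=1, X=2, Y=2, U=3, Z=3, V=0) weight 1/360
  (W=1, X=2, Y=2, U=3, Z=3, V=1) weight 1/1080
  (W=1, X=3, Y=2, U=2, Z=1, V=0) weight 1/2160
  (W=3, X=3, Y=2, U=1, Z=1, V=0) weight 1/720
  … 179 more
Group by U:
  weight(U=1) = 1/40
  weight(U=2) = 1/30
  weight(U=3) = 1/8
Total weight = 1/40 + 1/30 + 1/8 = 11/60
P(U=1 | obs) = 1/40 / 11/60 = 3/22
P(U=2 | obs) = 1/30 / 11/60 = 2/11
P(U=3 | obs) = 1/8 / 11/60 = 15/22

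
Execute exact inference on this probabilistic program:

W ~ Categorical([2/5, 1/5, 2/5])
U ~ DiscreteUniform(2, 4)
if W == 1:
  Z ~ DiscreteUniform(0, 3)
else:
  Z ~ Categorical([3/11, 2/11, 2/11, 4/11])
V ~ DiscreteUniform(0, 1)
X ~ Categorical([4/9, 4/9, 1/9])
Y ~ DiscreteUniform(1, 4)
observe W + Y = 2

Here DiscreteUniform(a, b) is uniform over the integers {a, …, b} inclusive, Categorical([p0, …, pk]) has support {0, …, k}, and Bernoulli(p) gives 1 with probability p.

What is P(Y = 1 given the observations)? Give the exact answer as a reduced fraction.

P(Y = 1 | obs) = 1/3

Enumerate traces; 144 have nonzero weight after conditioning:
  (W=0, U=2, Z=0, V=0, X=0, Y=2) weight 1/495
  (W=0, U=2, Z=0, V=0, X=1, Y=2) weight 1/495
  (W=0, U=2, Z=0, V=0, X=2, Y=2) weight 1/1980
  (W=0, U=2, Z=0, V=1, X=0, Y=2) weight 1/495
  (W=0, U=2, Z=0, V=1, X=1, Y=2) weight 1/495
  (W=0, U=2, Z=0, V=1, X=2, Y=2) weight 1/1980
  (W=0, U=2, Z=1, V=0, X=0, Y=2) weight 2/1485
  (W=0, U=2, Z=1, V=0, X=1, Y=2) weight 2/1485
  (W=1, U=2, Z=0, V=0, X=0, Y=1) weight 1/1080
  … 135 more
Group by Y:
  weight(Y=1) = 1/20
  weight(Y=2) = 1/10
Total weight = 1/20 + 1/10 = 3/20
P(Y=1 | obs) = 1/20 / 3/20 = 1/3
P(Y=2 | obs) = 1/10 / 3/20 = 2/3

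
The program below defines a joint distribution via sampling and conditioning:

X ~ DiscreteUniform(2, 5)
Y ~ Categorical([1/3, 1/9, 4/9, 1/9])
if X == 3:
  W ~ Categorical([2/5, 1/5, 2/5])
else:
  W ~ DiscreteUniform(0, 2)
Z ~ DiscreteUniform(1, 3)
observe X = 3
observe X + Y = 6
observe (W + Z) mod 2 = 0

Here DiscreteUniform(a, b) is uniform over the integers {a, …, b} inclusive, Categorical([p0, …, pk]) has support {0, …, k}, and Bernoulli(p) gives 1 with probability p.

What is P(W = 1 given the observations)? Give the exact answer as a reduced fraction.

Enumerate traces; 4 have nonzero weight after conditioning:
  (X=3, Y=3, W=0, Z=2) weight 1/270
  (X=3, Y=3, W=1, Z=1) weight 1/540
  (X=3, Y=3, W=1, Z=3) weight 1/540
  (X=3, Y=3, W=2, Z=2) weight 1/270
Group by W:
  weight(W=0) = 1/270
  weight(W=1) = 1/270
  weight(W=2) = 1/270
Total weight = 1/270 + 1/270 + 1/270 = 1/90
P(W=0 | obs) = 1/270 / 1/90 = 1/3
P(W=1 | obs) = 1/270 / 1/90 = 1/3
P(W=2 | obs) = 1/270 / 1/90 = 1/3

P(W = 1 | obs) = 1/3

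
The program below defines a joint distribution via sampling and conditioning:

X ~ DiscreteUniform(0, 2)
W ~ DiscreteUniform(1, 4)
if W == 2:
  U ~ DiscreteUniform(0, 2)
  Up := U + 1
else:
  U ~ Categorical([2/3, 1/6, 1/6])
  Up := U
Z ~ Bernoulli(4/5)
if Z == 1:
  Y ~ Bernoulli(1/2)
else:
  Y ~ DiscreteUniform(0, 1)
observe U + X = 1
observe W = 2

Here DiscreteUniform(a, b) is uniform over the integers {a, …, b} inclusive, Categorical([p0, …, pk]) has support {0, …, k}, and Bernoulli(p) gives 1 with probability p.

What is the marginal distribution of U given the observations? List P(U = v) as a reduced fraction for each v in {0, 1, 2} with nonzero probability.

P(U=0) = 1/2, P(U=1) = 1/2

Enumerate traces; 8 have nonzero weight after conditioning:
  (X=0, W=2, U=1, Z=0, Y=0) weight 1/360
  (X=0, W=2, U=1, Z=0, Y=1) weight 1/360
  (X=0, W=2, U=1, Z=1, Y=0) weight 1/90
  (X=0, W=2, U=1, Z=1, Y=1) weight 1/90
  (X=1, W=2, U=0, Z=0, Y=0) weight 1/360
  (X=1, W=2, U=0, Z=0, Y=1) weight 1/360
  (X=1, W=2, U=0, Z=1, Y=0) weight 1/90
  (X=1, W=2, U=0, Z=1, Y=1) weight 1/90
Group by U:
  weight(U=0) = 1/36
  weight(U=1) = 1/36
Total weight = 1/36 + 1/36 = 1/18
P(U=0 | obs) = 1/36 / 1/18 = 1/2
P(U=1 | obs) = 1/36 / 1/18 = 1/2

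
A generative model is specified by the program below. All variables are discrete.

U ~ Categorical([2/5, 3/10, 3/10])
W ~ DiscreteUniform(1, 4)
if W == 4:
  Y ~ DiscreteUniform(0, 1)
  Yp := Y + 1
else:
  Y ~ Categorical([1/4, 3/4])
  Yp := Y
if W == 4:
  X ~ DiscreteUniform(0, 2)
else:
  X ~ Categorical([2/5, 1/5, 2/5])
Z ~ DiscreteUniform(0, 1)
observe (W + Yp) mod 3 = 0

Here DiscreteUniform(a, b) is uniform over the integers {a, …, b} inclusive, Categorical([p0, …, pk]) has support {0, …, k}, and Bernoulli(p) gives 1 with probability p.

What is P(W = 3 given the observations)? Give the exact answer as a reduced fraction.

P(W = 3 | obs) = 1/6

Enumerate traces; 54 have nonzero weight after conditioning:
  (U=0, W=2, Y=1, X=0, Z=0) weight 3/200
  (U=0, W=2, Y=1, X=0, Z=1) weight 3/200
  (U=0, W=2, Y=1, X=1, Z=0) weight 3/400
  (U=0, W=2, Y=1, X=1, Z=1) weight 3/400
  (U=0, W=2, Y=1, X=2, Z=0) weight 3/200
  (U=0, W=2, Y=1, X=2, Z=1) weight 3/200
  (U=0, W=3, Y=0, X=0, Z=0) weight 1/200
  (U=0, W=3, Y=0, X=0, Z=1) weight 1/200
  (U=0, W=4, Y=1, X=0, Z=0) weight 1/120
  … 45 more
Group by W:
  weight(W=2) = 3/16
  weight(W=3) = 1/16
  weight(W=4) = 1/8
Total weight = 3/16 + 1/16 + 1/8 = 3/8
P(W=2 | obs) = 3/16 / 3/8 = 1/2
P(W=3 | obs) = 1/16 / 3/8 = 1/6
P(W=4 | obs) = 1/8 / 3/8 = 1/3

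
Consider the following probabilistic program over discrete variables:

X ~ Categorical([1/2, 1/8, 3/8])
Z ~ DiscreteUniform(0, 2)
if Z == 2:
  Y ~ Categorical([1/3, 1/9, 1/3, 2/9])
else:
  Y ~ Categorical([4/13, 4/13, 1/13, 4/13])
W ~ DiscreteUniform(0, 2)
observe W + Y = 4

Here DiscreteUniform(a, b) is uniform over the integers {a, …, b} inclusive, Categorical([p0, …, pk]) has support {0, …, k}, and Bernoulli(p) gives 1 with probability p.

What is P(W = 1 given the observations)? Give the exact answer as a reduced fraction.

Enumerate traces; 18 have nonzero weight after conditioning:
  (X=0, Z=0, Y=2, W=2) weight 1/234
  (X=0, Z=0, Y=3, W=1) weight 2/117
  (X=0, Z=1, Y=2, W=2) weight 1/234
  (X=0, Z=1, Y=3, W=1) weight 2/117
  (X=0, Z=2, Y=2, W=2) weight 1/54
  (X=0, Z=2, Y=3, W=1) weight 1/81
  (X=1, Z=0, Y=2, W=2) weight 1/936
  (X=1, Z=0, Y=3, W=1) weight 1/234
  … 10 more
Group by W:
  weight(W=1) = 98/1053
  weight(W=2) = 19/351
Total weight = 98/1053 + 19/351 = 155/1053
P(W=1 | obs) = 98/1053 / 155/1053 = 98/155
P(W=2 | obs) = 19/351 / 155/1053 = 57/155

P(W = 1 | obs) = 98/155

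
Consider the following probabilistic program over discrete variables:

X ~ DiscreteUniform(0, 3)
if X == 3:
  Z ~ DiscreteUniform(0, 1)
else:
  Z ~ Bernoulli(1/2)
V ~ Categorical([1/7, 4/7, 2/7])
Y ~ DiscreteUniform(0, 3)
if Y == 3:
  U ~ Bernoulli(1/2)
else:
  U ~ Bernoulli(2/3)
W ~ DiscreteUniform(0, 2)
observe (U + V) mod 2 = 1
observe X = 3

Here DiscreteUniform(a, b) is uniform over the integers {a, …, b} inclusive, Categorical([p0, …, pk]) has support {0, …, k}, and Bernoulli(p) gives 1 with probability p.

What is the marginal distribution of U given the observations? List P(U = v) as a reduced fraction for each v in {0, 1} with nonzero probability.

P(U=0) = 4/9, P(U=1) = 5/9

Enumerate traces; 72 have nonzero weight after conditioning:
  (X=3, Z=0, V=0, Y=0, U=1, W=0) weight 1/1008
  (X=3, Z=0, V=0, Y=0, U=1, W=1) weight 1/1008
  (X=3, Z=0, V=0, Y=0, U=1, W=2) weight 1/1008
  (X=3, Z=0, V=0, Y=1, U=1, W=0) weight 1/1008
  (X=3, Z=0, V=0, Y=1, U=1, W=1) weight 1/1008
  (X=3, Z=0, V=0, Y=1, U=1, W=2) weight 1/1008
  (X=3, Z=0, V=0, Y=2, U=1, W=0) weight 1/1008
  (X=3, Z=0, V=0, Y=2, U=1, W=1) weight 1/1008
  (X=3, Z=0, V=1, Y=0, U=0, W=0) weight 1/504
  … 63 more
Group by U:
  weight(U=0) = 3/56
  weight(U=1) = 15/224
Total weight = 3/56 + 15/224 = 27/224
P(U=0 | obs) = 3/56 / 27/224 = 4/9
P(U=1 | obs) = 15/224 / 27/224 = 5/9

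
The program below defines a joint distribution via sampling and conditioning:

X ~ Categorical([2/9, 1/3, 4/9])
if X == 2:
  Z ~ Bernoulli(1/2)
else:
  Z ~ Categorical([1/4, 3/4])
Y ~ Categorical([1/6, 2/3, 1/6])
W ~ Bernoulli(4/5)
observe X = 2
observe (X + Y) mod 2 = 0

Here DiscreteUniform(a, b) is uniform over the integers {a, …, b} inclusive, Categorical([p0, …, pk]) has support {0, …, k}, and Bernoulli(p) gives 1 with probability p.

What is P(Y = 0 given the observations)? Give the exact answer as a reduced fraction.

Enumerate traces; 8 have nonzero weight after conditioning:
  (X=2, Z=0, Y=0, W=0) weight 1/135
  (X=2, Z=0, Y=0, W=1) weight 4/135
  (X=2, Z=0, Y=2, W=0) weight 1/135
  (X=2, Z=0, Y=2, W=1) weight 4/135
  (X=2, Z=1, Y=0, W=0) weight 1/135
  (X=2, Z=1, Y=0, W=1) weight 4/135
  (X=2, Z=1, Y=2, W=0) weight 1/135
  (X=2, Z=1, Y=2, W=1) weight 4/135
Group by Y:
  weight(Y=0) = 2/27
  weight(Y=2) = 2/27
Total weight = 2/27 + 2/27 = 4/27
P(Y=0 | obs) = 2/27 / 4/27 = 1/2
P(Y=2 | obs) = 2/27 / 4/27 = 1/2

P(Y = 0 | obs) = 1/2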